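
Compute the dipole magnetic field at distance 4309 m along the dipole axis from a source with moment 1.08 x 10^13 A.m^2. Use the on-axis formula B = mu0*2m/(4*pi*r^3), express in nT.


m = 1.08 x 10^13 = 10800000000000 A.m^2
2m = 21600000000000 A.m^2
r^3 = 4309^3 = 80007275629
B = (4pi*10^-7) * 21600000000000 / (4*pi * 80007275629) * 1e9
= 27143360.527016 / 1005401077399.2 * 1e9
= 26997.5447 nT

26997.5447


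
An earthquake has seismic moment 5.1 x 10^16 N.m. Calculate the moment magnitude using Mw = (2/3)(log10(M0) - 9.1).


log10(M0) = log10(5.1 x 10^16) = 16.7076
Mw = 2/3 * (16.7076 - 9.1)
= 2/3 * 7.6076
= 5.07

5.07


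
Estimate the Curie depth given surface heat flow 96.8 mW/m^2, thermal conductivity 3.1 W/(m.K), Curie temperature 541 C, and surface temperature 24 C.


T_Curie - T_surf = 541 - 24 = 517 C
Convert q to W/m^2: 96.8 mW/m^2 = 0.0968 W/m^2
d = 517 * 3.1 / 0.0968 = 16556.82 m

16556.82


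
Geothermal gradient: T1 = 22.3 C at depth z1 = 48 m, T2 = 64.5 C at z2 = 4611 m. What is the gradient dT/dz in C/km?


dT = 64.5 - 22.3 = 42.2 C
dz = 4611 - 48 = 4563 m
gradient = dT/dz * 1000 = 42.2/4563 * 1000 = 9.2483 C/km

9.2483


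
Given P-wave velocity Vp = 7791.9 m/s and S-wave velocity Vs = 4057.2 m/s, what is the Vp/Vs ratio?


Vp/Vs = 7791.9 / 4057.2
= 1.9205

1.9205


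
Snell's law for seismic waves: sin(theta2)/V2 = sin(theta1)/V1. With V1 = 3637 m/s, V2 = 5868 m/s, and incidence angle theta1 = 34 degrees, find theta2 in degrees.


sin(theta1) = sin(34 deg) = 0.559193
sin(theta2) = V2/V1 * sin(theta1) = 5868/3637 * 0.559193 = 0.902212
theta2 = arcsin(0.902212) = 64.4503 degrees

64.4503


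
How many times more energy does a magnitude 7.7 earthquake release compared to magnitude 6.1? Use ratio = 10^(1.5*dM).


M2 - M1 = 7.7 - 6.1 = 1.6
1.5 * 1.6 = 2.4
ratio = 10^2.4 = 251.19

251.19


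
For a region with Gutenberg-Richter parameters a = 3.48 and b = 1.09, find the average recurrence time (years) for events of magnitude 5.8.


log10(N) = 3.48 - 1.09*5.8 = -2.842
N = 10^-2.842 = 0.001439
T = 1/N = 1/0.001439 = 695.0243 years

695.0243


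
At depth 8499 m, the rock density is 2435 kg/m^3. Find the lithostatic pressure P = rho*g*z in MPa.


P = rho * g * z / 1e6
= 2435 * 9.81 * 8499 / 1e6
= 203018587.65 / 1e6
= 203.0186 MPa

203.0186


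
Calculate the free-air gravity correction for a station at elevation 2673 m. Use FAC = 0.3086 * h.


FAC = 0.3086 * h
= 0.3086 * 2673
= 824.8878 mGal

824.8878


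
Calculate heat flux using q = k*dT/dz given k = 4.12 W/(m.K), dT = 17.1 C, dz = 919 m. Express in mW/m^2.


q = k * dT / dz * 1000
= 4.12 * 17.1 / 919 * 1000
= 0.076662 * 1000
= 76.6616 mW/m^2

76.6616


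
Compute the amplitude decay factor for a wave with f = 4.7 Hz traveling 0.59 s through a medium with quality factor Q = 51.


pi*f*t/Q = pi*4.7*0.59/51 = 0.170816
A/A0 = exp(-0.170816) = 0.842976

0.842976


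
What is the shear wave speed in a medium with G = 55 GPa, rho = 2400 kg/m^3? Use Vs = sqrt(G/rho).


Convert G to Pa: G = 55e9 Pa
Compute G/rho = 55e9 / 2400 = 22916666.6667
Vs = sqrt(22916666.6667) = 4787.14 m/s

4787.14


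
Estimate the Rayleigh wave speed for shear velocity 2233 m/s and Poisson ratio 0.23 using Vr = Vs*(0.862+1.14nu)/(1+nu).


Numerator factor = 0.862 + 1.14*0.23 = 1.1242
Denominator = 1 + 0.23 = 1.23
Vr = 2233 * 1.1242 / 1.23 = 2040.93 m/s

2040.93


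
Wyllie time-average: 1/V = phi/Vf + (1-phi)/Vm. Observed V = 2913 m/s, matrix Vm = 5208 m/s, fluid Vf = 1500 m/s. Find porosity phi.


1/V - 1/Vm = 1/2913 - 1/5208 = 0.00015128
1/Vf - 1/Vm = 1/1500 - 1/5208 = 0.00047465
phi = 0.00015128 / 0.00047465 = 0.3187

0.3187


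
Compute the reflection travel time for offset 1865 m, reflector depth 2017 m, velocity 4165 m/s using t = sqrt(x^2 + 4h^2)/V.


x^2 + 4h^2 = 1865^2 + 4*2017^2 = 3478225 + 16273156 = 19751381
sqrt(19751381) = 4444.2526
t = 4444.2526 / 4165 = 1.067 s

1.067


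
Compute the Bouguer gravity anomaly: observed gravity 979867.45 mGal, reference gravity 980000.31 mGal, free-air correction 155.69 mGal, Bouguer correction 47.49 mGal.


BA = g_obs - g_ref + FAC - BC
= 979867.45 - 980000.31 + 155.69 - 47.49
= -24.66 mGal

-24.66


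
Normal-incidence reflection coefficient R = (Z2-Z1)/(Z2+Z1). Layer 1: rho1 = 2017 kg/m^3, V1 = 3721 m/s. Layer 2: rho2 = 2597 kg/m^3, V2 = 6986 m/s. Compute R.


Z1 = 2017 * 3721 = 7505257
Z2 = 2597 * 6986 = 18142642
R = (18142642 - 7505257) / (18142642 + 7505257) = 10637385 / 25647899 = 0.4147

0.4147


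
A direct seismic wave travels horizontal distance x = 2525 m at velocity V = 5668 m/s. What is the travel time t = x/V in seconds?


t = x / V
= 2525 / 5668
= 0.4455 s

0.4455


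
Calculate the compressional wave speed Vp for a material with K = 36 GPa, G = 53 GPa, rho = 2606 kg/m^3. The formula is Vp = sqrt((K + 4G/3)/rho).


First compute the effective modulus:
K + 4G/3 = 36e9 + 4*53e9/3 = 106666666666.67 Pa
Then divide by density:
106666666666.67 / 2606 = 40931184.4461 Pa/(kg/m^3)
Take the square root:
Vp = sqrt(40931184.4461) = 6397.75 m/s

6397.75


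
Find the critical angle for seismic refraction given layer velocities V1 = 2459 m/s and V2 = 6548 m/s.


V1/V2 = 2459/6548 = 0.375535
theta_c = arcsin(0.375535) = 22.0574 degrees

22.0574


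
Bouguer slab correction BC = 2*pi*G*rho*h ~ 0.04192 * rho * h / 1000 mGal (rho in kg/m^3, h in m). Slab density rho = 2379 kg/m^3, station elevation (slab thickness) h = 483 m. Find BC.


BC = 0.04192 * rho * h / 1000
= 0.04192 * 2379 * 483 / 1000
= 48.1685 mGal

48.1685


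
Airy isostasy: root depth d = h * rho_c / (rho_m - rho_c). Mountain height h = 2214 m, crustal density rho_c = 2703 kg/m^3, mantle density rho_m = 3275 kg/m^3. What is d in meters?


rho_m - rho_c = 3275 - 2703 = 572
d = 2214 * 2703 / 572
= 5984442 / 572
= 10462.31 m

10462.31


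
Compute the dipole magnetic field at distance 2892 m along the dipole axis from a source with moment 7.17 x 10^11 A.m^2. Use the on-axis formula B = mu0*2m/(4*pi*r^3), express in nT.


m = 7.17 x 10^11 = 717000000000 A.m^2
2m = 1434000000000 A.m^2
r^3 = 2892^3 = 24187716288
B = (4pi*10^-7) * 1434000000000 / (4*pi * 24187716288) * 1e9
= 1802017.546099 / 303951807189.98 * 1e9
= 5928.6292 nT

5928.6292


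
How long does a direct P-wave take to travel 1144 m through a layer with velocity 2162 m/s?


t = x / V
= 1144 / 2162
= 0.5291 s

0.5291


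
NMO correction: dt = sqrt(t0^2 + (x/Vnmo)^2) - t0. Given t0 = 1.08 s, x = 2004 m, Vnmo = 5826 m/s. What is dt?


x/Vnmo = 2004/5826 = 0.343975
(x/Vnmo)^2 = 0.118319
t0^2 = 1.1664
sqrt(1.1664 + 0.118319) = 1.133454
dt = 1.133454 - 1.08 = 0.053454

0.053454


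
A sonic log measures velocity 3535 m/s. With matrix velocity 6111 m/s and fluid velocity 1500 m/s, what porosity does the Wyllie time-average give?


1/V - 1/Vm = 1/3535 - 1/6111 = 0.00011925
1/Vf - 1/Vm = 1/1500 - 1/6111 = 0.00050303
phi = 0.00011925 / 0.00050303 = 0.2371

0.2371


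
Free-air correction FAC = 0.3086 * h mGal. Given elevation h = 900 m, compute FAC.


FAC = 0.3086 * h
= 0.3086 * 900
= 277.74 mGal

277.74


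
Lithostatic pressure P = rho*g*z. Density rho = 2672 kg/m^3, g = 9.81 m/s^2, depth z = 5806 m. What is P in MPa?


P = rho * g * z / 1e6
= 2672 * 9.81 * 5806 / 1e6
= 152188729.92 / 1e6
= 152.1887 MPa

152.1887


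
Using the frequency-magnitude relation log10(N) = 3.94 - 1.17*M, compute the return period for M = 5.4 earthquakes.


log10(N) = 3.94 - 1.17*5.4 = -2.378
N = 10^-2.378 = 0.004188
T = 1/N = 1/0.004188 = 238.7811 years

238.7811


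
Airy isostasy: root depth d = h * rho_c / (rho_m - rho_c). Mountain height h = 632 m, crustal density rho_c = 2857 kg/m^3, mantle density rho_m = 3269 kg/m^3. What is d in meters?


rho_m - rho_c = 3269 - 2857 = 412
d = 632 * 2857 / 412
= 1805624 / 412
= 4382.58 m

4382.58


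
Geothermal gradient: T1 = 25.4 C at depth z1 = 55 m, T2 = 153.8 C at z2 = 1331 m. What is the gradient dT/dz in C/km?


dT = 153.8 - 25.4 = 128.4 C
dz = 1331 - 55 = 1276 m
gradient = dT/dz * 1000 = 128.4/1276 * 1000 = 100.627 C/km

100.627


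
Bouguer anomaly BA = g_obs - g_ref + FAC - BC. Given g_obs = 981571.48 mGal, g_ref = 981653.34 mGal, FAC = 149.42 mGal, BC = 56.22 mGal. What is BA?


BA = g_obs - g_ref + FAC - BC
= 981571.48 - 981653.34 + 149.42 - 56.22
= 11.34 mGal

11.34


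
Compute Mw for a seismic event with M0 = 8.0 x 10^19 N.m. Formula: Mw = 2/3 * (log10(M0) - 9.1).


log10(M0) = log10(8.0 x 10^19) = 19.9031
Mw = 2/3 * (19.9031 - 9.1)
= 2/3 * 10.8031
= 7.2

7.2


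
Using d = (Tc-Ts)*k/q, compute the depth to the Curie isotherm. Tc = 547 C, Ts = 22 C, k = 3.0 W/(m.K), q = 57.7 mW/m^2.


T_Curie - T_surf = 547 - 22 = 525 C
Convert q to W/m^2: 57.7 mW/m^2 = 0.0577 W/m^2
d = 525 * 3.0 / 0.0577 = 27296.36 m

27296.36


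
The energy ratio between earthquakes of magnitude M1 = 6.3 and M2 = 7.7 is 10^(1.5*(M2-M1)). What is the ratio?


M2 - M1 = 7.7 - 6.3 = 1.4
1.5 * 1.4 = 2.1
ratio = 10^2.1 = 125.89

125.89


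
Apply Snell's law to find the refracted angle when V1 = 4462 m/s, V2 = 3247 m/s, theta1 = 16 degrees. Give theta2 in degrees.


sin(theta1) = sin(16 deg) = 0.275637
sin(theta2) = V2/V1 * sin(theta1) = 3247/4462 * 0.275637 = 0.200581
theta2 = arcsin(0.200581) = 11.571 degrees

11.571


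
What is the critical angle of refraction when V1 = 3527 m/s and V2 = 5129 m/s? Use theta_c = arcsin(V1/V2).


V1/V2 = 3527/5129 = 0.687658
theta_c = arcsin(0.687658) = 43.445 degrees

43.445


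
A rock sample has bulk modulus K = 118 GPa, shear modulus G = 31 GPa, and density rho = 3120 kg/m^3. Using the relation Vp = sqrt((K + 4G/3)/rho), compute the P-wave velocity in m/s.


First compute the effective modulus:
K + 4G/3 = 118e9 + 4*31e9/3 = 159333333333.33 Pa
Then divide by density:
159333333333.33 / 3120 = 51068376.0684 Pa/(kg/m^3)
Take the square root:
Vp = sqrt(51068376.0684) = 7146.21 m/s

7146.21


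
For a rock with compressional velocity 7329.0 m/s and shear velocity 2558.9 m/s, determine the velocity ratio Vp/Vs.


Vp/Vs = 7329.0 / 2558.9
= 2.8641

2.8641


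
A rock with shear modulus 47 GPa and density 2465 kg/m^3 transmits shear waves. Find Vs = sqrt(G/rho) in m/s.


Convert G to Pa: G = 47e9 Pa
Compute G/rho = 47e9 / 2465 = 19066937.1197
Vs = sqrt(19066937.1197) = 4366.57 m/s

4366.57


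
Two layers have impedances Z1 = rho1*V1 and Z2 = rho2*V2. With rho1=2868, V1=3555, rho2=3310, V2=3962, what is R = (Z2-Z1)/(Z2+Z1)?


Z1 = 2868 * 3555 = 10195740
Z2 = 3310 * 3962 = 13114220
R = (13114220 - 10195740) / (13114220 + 10195740) = 2918480 / 23309960 = 0.1252

0.1252


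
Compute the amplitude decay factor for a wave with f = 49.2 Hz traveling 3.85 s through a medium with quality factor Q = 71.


pi*f*t/Q = pi*49.2*3.85/71 = 8.381415
A/A0 = exp(-8.381415) = 0.000229

2.290000e-04


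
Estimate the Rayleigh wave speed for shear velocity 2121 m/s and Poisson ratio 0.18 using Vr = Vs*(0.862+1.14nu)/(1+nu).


Numerator factor = 0.862 + 1.14*0.18 = 1.0672
Denominator = 1 + 0.18 = 1.18
Vr = 2121 * 1.0672 / 1.18 = 1918.25 m/s

1918.25


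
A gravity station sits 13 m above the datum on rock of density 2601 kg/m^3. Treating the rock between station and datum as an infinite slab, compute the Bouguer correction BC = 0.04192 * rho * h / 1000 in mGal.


BC = 0.04192 * rho * h / 1000
= 0.04192 * 2601 * 13 / 1000
= 1.4174 mGal

1.4174


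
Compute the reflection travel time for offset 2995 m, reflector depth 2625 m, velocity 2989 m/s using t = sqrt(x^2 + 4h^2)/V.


x^2 + 4h^2 = 2995^2 + 4*2625^2 = 8970025 + 27562500 = 36532525
sqrt(36532525) = 6044.2142
t = 6044.2142 / 2989 = 2.0222 s

2.0222


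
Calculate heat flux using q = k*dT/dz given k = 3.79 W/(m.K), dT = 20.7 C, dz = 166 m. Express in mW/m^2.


q = k * dT / dz * 1000
= 3.79 * 20.7 / 166 * 1000
= 0.472608 * 1000
= 472.6084 mW/m^2

472.6084


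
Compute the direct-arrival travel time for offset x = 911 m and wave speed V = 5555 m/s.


t = x / V
= 911 / 5555
= 0.164 s

0.164


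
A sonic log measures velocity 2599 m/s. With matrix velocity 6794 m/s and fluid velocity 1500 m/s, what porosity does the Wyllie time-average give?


1/V - 1/Vm = 1/2599 - 1/6794 = 0.00023757
1/Vf - 1/Vm = 1/1500 - 1/6794 = 0.00051948
phi = 0.00023757 / 0.00051948 = 0.4573

0.4573


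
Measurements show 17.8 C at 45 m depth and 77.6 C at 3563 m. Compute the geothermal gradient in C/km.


dT = 77.6 - 17.8 = 59.8 C
dz = 3563 - 45 = 3518 m
gradient = dT/dz * 1000 = 59.8/3518 * 1000 = 16.9983 C/km

16.9983


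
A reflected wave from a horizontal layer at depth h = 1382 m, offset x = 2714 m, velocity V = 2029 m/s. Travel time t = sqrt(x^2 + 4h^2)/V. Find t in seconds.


x^2 + 4h^2 = 2714^2 + 4*1382^2 = 7365796 + 7639696 = 15005492
sqrt(15005492) = 3873.6923
t = 3873.6923 / 2029 = 1.9092 s

1.9092


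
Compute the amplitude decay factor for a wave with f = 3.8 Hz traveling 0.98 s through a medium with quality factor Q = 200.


pi*f*t/Q = pi*3.8*0.98/200 = 0.058496
A/A0 = exp(-0.058496) = 0.943182

0.943182


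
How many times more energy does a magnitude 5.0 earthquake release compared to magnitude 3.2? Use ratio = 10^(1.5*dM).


M2 - M1 = 5.0 - 3.2 = 1.8
1.5 * 1.8 = 2.7
ratio = 10^2.7 = 501.19

501.19


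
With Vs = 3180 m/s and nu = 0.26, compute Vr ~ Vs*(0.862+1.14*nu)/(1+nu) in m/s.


Numerator factor = 0.862 + 1.14*0.26 = 1.1584
Denominator = 1 + 0.26 = 1.26
Vr = 3180 * 1.1584 / 1.26 = 2923.58 m/s

2923.58


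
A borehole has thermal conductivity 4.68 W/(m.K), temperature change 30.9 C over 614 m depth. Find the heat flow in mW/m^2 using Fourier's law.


q = k * dT / dz * 1000
= 4.68 * 30.9 / 614 * 1000
= 0.235524 * 1000
= 235.5244 mW/m^2

235.5244


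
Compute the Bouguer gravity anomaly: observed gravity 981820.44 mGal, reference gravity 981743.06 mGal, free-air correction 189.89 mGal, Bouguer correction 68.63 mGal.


BA = g_obs - g_ref + FAC - BC
= 981820.44 - 981743.06 + 189.89 - 68.63
= 198.64 mGal

198.64


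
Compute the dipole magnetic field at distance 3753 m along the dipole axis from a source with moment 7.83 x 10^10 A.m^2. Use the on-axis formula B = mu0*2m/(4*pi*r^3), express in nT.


m = 7.83 x 10^10 = 78300000000 A.m^2
2m = 156600000000 A.m^2
r^3 = 3753^3 = 52861038777
B = (4pi*10^-7) * 156600000000 / (4*pi * 52861038777) * 1e9
= 196789.363821 / 664271404331.79 * 1e9
= 296.2484 nT

296.2484


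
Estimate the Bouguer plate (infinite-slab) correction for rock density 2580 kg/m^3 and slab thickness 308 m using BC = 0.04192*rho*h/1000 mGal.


BC = 0.04192 * rho * h / 1000
= 0.04192 * 2580 * 308 / 1000
= 33.3113 mGal

33.3113


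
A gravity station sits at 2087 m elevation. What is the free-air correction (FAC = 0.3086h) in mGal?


FAC = 0.3086 * h
= 0.3086 * 2087
= 644.0482 mGal

644.0482


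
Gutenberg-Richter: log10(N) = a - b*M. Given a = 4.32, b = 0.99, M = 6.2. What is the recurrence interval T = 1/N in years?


log10(N) = 4.32 - 0.99*6.2 = -1.818
N = 10^-1.818 = 0.015205
T = 1/N = 1/0.015205 = 65.7658 years

65.7658


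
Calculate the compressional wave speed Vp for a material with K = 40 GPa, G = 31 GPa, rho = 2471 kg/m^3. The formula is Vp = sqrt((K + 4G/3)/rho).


First compute the effective modulus:
K + 4G/3 = 40e9 + 4*31e9/3 = 81333333333.33 Pa
Then divide by density:
81333333333.33 / 2471 = 32915149.0625 Pa/(kg/m^3)
Take the square root:
Vp = sqrt(32915149.0625) = 5737.17 m/s

5737.17


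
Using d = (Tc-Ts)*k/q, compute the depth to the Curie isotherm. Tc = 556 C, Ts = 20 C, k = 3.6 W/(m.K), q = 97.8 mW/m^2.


T_Curie - T_surf = 556 - 20 = 536 C
Convert q to W/m^2: 97.8 mW/m^2 = 0.0978 W/m^2
d = 536 * 3.6 / 0.0978 = 19730.06 m

19730.06


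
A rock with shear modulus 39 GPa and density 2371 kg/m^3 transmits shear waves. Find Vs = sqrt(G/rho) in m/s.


Convert G to Pa: G = 39e9 Pa
Compute G/rho = 39e9 / 2371 = 16448755.7992
Vs = sqrt(16448755.7992) = 4055.71 m/s

4055.71


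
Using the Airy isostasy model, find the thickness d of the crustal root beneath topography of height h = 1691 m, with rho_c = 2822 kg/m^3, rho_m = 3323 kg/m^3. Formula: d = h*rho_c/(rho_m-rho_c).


rho_m - rho_c = 3323 - 2822 = 501
d = 1691 * 2822 / 501
= 4772002 / 501
= 9524.95 m

9524.95


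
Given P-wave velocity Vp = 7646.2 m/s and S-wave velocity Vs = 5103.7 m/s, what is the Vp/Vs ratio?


Vp/Vs = 7646.2 / 5103.7
= 1.4982

1.4982


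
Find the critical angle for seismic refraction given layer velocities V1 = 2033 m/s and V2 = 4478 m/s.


V1/V2 = 2033/4478 = 0.453997
theta_c = arcsin(0.453997) = 27.0004 degrees

27.0004


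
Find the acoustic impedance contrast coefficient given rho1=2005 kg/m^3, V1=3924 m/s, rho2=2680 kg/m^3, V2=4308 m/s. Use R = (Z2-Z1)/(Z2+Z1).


Z1 = 2005 * 3924 = 7867620
Z2 = 2680 * 4308 = 11545440
R = (11545440 - 7867620) / (11545440 + 7867620) = 3677820 / 19413060 = 0.1895

0.1895


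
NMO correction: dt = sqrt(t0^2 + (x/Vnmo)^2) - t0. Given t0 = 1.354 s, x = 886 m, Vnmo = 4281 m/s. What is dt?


x/Vnmo = 886/4281 = 0.206961
(x/Vnmo)^2 = 0.042833
t0^2 = 1.833316
sqrt(1.833316 + 0.042833) = 1.369726
dt = 1.369726 - 1.354 = 0.015726

0.015726


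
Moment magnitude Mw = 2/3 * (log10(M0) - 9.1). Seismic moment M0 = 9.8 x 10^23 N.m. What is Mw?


log10(M0) = log10(9.8 x 10^23) = 23.9912
Mw = 2/3 * (23.9912 - 9.1)
= 2/3 * 14.8912
= 9.93

9.93


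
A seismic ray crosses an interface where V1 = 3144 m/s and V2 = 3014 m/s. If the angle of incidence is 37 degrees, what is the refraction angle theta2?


sin(theta1) = sin(37 deg) = 0.601815
sin(theta2) = V2/V1 * sin(theta1) = 3014/3144 * 0.601815 = 0.576931
theta2 = arcsin(0.576931) = 35.235 degrees

35.235


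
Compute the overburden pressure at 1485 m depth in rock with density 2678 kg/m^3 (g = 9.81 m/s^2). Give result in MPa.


P = rho * g * z / 1e6
= 2678 * 9.81 * 1485 / 1e6
= 39012702.3 / 1e6
= 39.0127 MPa

39.0127


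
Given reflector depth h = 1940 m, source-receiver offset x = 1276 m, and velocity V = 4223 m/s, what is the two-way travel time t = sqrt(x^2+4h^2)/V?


x^2 + 4h^2 = 1276^2 + 4*1940^2 = 1628176 + 15054400 = 16682576
sqrt(16682576) = 4084.4309
t = 4084.4309 / 4223 = 0.9672 s

0.9672


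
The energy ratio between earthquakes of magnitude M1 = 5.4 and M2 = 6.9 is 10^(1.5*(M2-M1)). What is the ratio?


M2 - M1 = 6.9 - 5.4 = 1.5
1.5 * 1.5 = 2.25
ratio = 10^2.25 = 177.83

177.83


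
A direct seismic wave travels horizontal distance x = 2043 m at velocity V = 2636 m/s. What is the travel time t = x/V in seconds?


t = x / V
= 2043 / 2636
= 0.775 s

0.775


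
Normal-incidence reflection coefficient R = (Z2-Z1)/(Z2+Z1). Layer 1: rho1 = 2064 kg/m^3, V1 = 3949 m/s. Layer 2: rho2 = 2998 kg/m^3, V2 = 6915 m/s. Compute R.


Z1 = 2064 * 3949 = 8150736
Z2 = 2998 * 6915 = 20731170
R = (20731170 - 8150736) / (20731170 + 8150736) = 12580434 / 28881906 = 0.4356

0.4356


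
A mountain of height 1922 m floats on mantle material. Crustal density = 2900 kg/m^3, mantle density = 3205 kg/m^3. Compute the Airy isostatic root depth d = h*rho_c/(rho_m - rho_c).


rho_m - rho_c = 3205 - 2900 = 305
d = 1922 * 2900 / 305
= 5573800 / 305
= 18274.75 m

18274.75


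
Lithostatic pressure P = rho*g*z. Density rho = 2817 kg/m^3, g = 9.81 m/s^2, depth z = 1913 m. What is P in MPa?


P = rho * g * z / 1e6
= 2817 * 9.81 * 1913 / 1e6
= 52865315.01 / 1e6
= 52.8653 MPa

52.8653


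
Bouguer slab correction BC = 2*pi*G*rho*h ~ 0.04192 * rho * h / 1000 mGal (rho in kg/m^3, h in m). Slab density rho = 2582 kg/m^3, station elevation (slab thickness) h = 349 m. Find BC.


BC = 0.04192 * rho * h / 1000
= 0.04192 * 2582 * 349 / 1000
= 37.7749 mGal

37.7749


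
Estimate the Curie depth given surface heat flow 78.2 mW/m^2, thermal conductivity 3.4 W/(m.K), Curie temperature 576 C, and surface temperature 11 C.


T_Curie - T_surf = 576 - 11 = 565 C
Convert q to W/m^2: 78.2 mW/m^2 = 0.0782 W/m^2
d = 565 * 3.4 / 0.0782 = 24565.22 m

24565.22


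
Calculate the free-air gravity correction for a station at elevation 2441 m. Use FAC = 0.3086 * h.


FAC = 0.3086 * h
= 0.3086 * 2441
= 753.2926 mGal

753.2926


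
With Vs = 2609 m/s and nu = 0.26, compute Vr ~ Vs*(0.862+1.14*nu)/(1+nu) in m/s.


Numerator factor = 0.862 + 1.14*0.26 = 1.1584
Denominator = 1 + 0.26 = 1.26
Vr = 2609 * 1.1584 / 1.26 = 2398.62 m/s

2398.62


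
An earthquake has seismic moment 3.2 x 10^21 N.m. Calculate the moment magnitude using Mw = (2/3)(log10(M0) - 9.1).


log10(M0) = log10(3.2 x 10^21) = 21.5051
Mw = 2/3 * (21.5051 - 9.1)
= 2/3 * 12.4051
= 8.27

8.27


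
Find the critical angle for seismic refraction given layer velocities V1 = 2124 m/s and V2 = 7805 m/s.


V1/V2 = 2124/7805 = 0.272133
theta_c = arcsin(0.272133) = 15.7912 degrees

15.7912


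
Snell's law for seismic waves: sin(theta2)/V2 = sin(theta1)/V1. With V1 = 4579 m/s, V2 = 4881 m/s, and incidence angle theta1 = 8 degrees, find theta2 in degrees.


sin(theta1) = sin(8 deg) = 0.139173
sin(theta2) = V2/V1 * sin(theta1) = 4881/4579 * 0.139173 = 0.148352
theta2 = arcsin(0.148352) = 8.5314 degrees

8.5314


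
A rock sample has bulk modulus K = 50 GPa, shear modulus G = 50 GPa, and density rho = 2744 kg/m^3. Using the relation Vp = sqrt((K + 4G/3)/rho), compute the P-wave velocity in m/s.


First compute the effective modulus:
K + 4G/3 = 50e9 + 4*50e9/3 = 116666666666.67 Pa
Then divide by density:
116666666666.67 / 2744 = 42517006.8027 Pa/(kg/m^3)
Take the square root:
Vp = sqrt(42517006.8027) = 6520.51 m/s

6520.51


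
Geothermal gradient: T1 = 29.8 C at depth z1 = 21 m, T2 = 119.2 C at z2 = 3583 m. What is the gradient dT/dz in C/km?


dT = 119.2 - 29.8 = 89.4 C
dz = 3583 - 21 = 3562 m
gradient = dT/dz * 1000 = 89.4/3562 * 1000 = 25.0983 C/km

25.0983


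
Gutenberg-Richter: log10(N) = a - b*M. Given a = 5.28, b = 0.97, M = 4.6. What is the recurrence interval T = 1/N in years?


log10(N) = 5.28 - 0.97*4.6 = 0.818
N = 10^0.818 = 6.576578
T = 1/N = 1/6.576578 = 0.1521 years

0.1521


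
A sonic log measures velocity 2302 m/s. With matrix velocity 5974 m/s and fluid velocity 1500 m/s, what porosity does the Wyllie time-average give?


1/V - 1/Vm = 1/2302 - 1/5974 = 0.00026701
1/Vf - 1/Vm = 1/1500 - 1/5974 = 0.00049927
phi = 0.00026701 / 0.00049927 = 0.5348

0.5348


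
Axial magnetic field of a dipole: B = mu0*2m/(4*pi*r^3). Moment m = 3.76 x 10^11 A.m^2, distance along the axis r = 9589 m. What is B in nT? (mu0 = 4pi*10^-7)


m = 3.76 x 10^11 = 376000000000 A.m^2
2m = 752000000000 A.m^2
r^3 = 9589^3 = 881698203469
B = (4pi*10^-7) * 752000000000 / (4*pi * 881698203469) * 1e9
= 944991.0702 / 11079746394806.12 * 1e9
= 85.29 nT

85.29


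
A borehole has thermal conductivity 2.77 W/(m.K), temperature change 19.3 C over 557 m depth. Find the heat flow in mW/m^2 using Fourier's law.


q = k * dT / dz * 1000
= 2.77 * 19.3 / 557 * 1000
= 0.09598 * 1000
= 95.9803 mW/m^2

95.9803


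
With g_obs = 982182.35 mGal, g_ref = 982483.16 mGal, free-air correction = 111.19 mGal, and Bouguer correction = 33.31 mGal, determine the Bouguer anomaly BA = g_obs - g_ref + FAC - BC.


BA = g_obs - g_ref + FAC - BC
= 982182.35 - 982483.16 + 111.19 - 33.31
= -222.93 mGal

-222.93


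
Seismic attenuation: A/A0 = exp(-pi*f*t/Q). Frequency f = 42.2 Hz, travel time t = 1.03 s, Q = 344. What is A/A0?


pi*f*t/Q = pi*42.2*1.03/344 = 0.396955
A/A0 = exp(-0.396955) = 0.672364

0.672364


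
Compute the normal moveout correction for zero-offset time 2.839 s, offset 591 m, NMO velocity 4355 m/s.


x/Vnmo = 591/4355 = 0.135706
(x/Vnmo)^2 = 0.018416
t0^2 = 8.059921
sqrt(8.059921 + 0.018416) = 2.842242
dt = 2.842242 - 2.839 = 0.003242

0.003242


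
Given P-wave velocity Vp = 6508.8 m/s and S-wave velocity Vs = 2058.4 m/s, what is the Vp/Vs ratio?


Vp/Vs = 6508.8 / 2058.4
= 3.1621

3.1621


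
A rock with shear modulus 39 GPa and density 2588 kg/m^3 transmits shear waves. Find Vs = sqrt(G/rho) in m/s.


Convert G to Pa: G = 39e9 Pa
Compute G/rho = 39e9 / 2588 = 15069551.7774
Vs = sqrt(15069551.7774) = 3881.95 m/s

3881.95


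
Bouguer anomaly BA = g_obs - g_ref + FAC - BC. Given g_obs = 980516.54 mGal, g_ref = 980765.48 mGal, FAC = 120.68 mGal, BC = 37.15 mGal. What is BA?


BA = g_obs - g_ref + FAC - BC
= 980516.54 - 980765.48 + 120.68 - 37.15
= -165.41 mGal

-165.41


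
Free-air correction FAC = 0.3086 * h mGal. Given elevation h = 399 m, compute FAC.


FAC = 0.3086 * h
= 0.3086 * 399
= 123.1314 mGal

123.1314


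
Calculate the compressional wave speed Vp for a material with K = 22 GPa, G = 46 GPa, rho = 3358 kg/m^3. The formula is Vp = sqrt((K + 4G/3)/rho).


First compute the effective modulus:
K + 4G/3 = 22e9 + 4*46e9/3 = 83333333333.33 Pa
Then divide by density:
83333333333.33 / 3358 = 24816358.9438 Pa/(kg/m^3)
Take the square root:
Vp = sqrt(24816358.9438) = 4981.6 m/s

4981.6


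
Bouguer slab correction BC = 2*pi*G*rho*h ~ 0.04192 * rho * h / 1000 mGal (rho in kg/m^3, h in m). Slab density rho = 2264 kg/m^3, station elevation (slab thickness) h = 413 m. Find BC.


BC = 0.04192 * rho * h / 1000
= 0.04192 * 2264 * 413 / 1000
= 39.1965 mGal

39.1965


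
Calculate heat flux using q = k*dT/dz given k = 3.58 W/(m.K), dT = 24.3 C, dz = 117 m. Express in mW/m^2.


q = k * dT / dz * 1000
= 3.58 * 24.3 / 117 * 1000
= 0.743538 * 1000
= 743.5385 mW/m^2

743.5385


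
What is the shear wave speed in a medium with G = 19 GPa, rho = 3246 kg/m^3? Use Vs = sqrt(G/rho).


Convert G to Pa: G = 19e9 Pa
Compute G/rho = 19e9 / 3246 = 5853357.9791
Vs = sqrt(5853357.9791) = 2419.37 m/s

2419.37


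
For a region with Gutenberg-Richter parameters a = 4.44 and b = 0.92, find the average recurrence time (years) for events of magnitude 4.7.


log10(N) = 4.44 - 0.92*4.7 = 0.116
N = 10^0.116 = 1.306171
T = 1/N = 1/1.306171 = 0.7656 years

0.7656


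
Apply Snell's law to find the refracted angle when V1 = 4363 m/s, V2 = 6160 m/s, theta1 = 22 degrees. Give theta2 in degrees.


sin(theta1) = sin(22 deg) = 0.374607
sin(theta2) = V2/V1 * sin(theta1) = 6160/4363 * 0.374607 = 0.528897
theta2 = arcsin(0.528897) = 31.9309 degrees

31.9309


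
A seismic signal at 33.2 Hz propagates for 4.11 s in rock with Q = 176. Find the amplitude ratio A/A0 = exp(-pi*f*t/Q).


pi*f*t/Q = pi*33.2*4.11/176 = 2.435663
A/A0 = exp(-2.435663) = 0.08754

0.08754


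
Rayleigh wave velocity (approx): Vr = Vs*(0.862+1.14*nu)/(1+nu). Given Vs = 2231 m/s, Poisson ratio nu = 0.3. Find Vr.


Numerator factor = 0.862 + 1.14*0.3 = 1.204
Denominator = 1 + 0.3 = 1.3
Vr = 2231 * 1.204 / 1.3 = 2066.25 m/s

2066.25


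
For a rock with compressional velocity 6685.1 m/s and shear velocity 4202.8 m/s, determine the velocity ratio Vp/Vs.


Vp/Vs = 6685.1 / 4202.8
= 1.5906

1.5906


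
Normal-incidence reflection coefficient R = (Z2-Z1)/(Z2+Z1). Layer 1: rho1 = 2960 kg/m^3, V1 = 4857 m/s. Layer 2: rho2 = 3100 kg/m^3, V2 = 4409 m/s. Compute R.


Z1 = 2960 * 4857 = 14376720
Z2 = 3100 * 4409 = 13667900
R = (13667900 - 14376720) / (13667900 + 14376720) = -708820 / 28044620 = -0.0253

-0.0253


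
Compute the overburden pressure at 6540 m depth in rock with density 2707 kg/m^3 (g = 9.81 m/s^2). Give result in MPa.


P = rho * g * z / 1e6
= 2707 * 9.81 * 6540 / 1e6
= 173674081.8 / 1e6
= 173.6741 MPa

173.6741


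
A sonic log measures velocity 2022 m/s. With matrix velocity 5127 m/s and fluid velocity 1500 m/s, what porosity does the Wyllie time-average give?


1/V - 1/Vm = 1/2022 - 1/5127 = 0.00029951
1/Vf - 1/Vm = 1/1500 - 1/5127 = 0.00047162
phi = 0.00029951 / 0.00047162 = 0.6351

0.6351


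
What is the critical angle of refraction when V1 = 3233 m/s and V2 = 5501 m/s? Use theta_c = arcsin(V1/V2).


V1/V2 = 3233/5501 = 0.587711
theta_c = arcsin(0.587711) = 35.9948 degrees

35.9948


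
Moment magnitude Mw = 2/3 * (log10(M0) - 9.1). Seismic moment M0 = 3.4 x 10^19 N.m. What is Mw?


log10(M0) = log10(3.4 x 10^19) = 19.5315
Mw = 2/3 * (19.5315 - 9.1)
= 2/3 * 10.4315
= 6.95

6.95


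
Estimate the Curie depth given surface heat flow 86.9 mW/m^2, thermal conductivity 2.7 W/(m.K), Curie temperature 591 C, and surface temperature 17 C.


T_Curie - T_surf = 591 - 17 = 574 C
Convert q to W/m^2: 86.9 mW/m^2 = 0.0869 W/m^2
d = 574 * 2.7 / 0.0869 = 17834.29 m

17834.29


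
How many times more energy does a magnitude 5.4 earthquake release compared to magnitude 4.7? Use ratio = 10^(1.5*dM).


M2 - M1 = 5.4 - 4.7 = 0.7
1.5 * 0.7 = 1.05
ratio = 10^1.05 = 11.22

11.22


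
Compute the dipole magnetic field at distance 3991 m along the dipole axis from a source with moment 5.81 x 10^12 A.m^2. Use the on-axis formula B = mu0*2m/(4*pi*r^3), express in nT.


m = 5.81 x 10^12 = 5810000000000 A.m^2
2m = 11620000000000 A.m^2
r^3 = 3991^3 = 63568971271
B = (4pi*10^-7) * 11620000000000 / (4*pi * 63568971271) * 1e9
= 14602122.653885 / 798831252564.94 * 1e9
= 18279.3583 nT

18279.3583


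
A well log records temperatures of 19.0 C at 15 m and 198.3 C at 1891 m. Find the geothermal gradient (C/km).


dT = 198.3 - 19.0 = 179.3 C
dz = 1891 - 15 = 1876 m
gradient = dT/dz * 1000 = 179.3/1876 * 1000 = 95.5757 C/km

95.5757


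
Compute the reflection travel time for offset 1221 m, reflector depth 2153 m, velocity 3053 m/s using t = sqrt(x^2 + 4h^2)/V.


x^2 + 4h^2 = 1221^2 + 4*2153^2 = 1490841 + 18541636 = 20032477
sqrt(20032477) = 4475.7655
t = 4475.7655 / 3053 = 1.466 s

1.466


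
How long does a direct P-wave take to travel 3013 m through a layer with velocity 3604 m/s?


t = x / V
= 3013 / 3604
= 0.836 s

0.836


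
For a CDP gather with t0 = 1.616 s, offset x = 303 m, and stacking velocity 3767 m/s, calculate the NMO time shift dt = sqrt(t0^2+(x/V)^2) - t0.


x/Vnmo = 303/3767 = 0.080435
(x/Vnmo)^2 = 0.00647
t0^2 = 2.611456
sqrt(2.611456 + 0.00647) = 1.618001
dt = 1.618001 - 1.616 = 0.002001

0.002001


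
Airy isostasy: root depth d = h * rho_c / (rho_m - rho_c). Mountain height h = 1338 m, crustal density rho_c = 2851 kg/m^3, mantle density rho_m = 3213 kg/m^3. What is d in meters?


rho_m - rho_c = 3213 - 2851 = 362
d = 1338 * 2851 / 362
= 3814638 / 362
= 10537.67 m

10537.67


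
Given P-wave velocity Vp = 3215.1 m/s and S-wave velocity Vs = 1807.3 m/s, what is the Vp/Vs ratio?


Vp/Vs = 3215.1 / 1807.3
= 1.779

1.779


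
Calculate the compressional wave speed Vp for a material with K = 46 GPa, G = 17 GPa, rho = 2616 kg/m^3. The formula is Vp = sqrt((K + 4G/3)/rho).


First compute the effective modulus:
K + 4G/3 = 46e9 + 4*17e9/3 = 68666666666.67 Pa
Then divide by density:
68666666666.67 / 2616 = 26248725.79 Pa/(kg/m^3)
Take the square root:
Vp = sqrt(26248725.79) = 5123.35 m/s

5123.35


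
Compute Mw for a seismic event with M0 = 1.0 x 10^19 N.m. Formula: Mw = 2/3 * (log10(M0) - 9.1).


log10(M0) = log10(1.0 x 10^19) = 19.0
Mw = 2/3 * (19.0 - 9.1)
= 2/3 * 9.9
= 6.6

6.6


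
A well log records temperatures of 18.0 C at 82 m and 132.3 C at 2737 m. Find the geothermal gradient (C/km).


dT = 132.3 - 18.0 = 114.3 C
dz = 2737 - 82 = 2655 m
gradient = dT/dz * 1000 = 114.3/2655 * 1000 = 43.0508 C/km

43.0508


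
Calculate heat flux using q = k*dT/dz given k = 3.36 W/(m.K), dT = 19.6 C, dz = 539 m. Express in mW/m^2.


q = k * dT / dz * 1000
= 3.36 * 19.6 / 539 * 1000
= 0.122182 * 1000
= 122.1818 mW/m^2

122.1818


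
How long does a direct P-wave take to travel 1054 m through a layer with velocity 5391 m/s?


t = x / V
= 1054 / 5391
= 0.1955 s

0.1955


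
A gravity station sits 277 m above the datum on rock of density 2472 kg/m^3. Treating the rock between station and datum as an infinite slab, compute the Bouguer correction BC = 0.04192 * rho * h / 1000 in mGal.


BC = 0.04192 * rho * h / 1000
= 0.04192 * 2472 * 277 / 1000
= 28.7045 mGal

28.7045


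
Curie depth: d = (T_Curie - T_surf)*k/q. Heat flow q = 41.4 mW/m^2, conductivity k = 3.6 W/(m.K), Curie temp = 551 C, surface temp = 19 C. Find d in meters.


T_Curie - T_surf = 551 - 19 = 532 C
Convert q to W/m^2: 41.4 mW/m^2 = 0.0414 W/m^2
d = 532 * 3.6 / 0.0414 = 46260.87 m

46260.87


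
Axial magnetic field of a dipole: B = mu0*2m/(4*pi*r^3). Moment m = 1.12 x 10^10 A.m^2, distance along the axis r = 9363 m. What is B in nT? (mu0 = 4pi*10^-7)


m = 1.12 x 10^10 = 11200000000 A.m^2
2m = 22400000000 A.m^2
r^3 = 9363^3 = 820814595147
B = (4pi*10^-7) * 22400000000 / (4*pi * 820814595147) * 1e9
= 28148.670176 / 10314660408292.38 * 1e9
= 2.729 nT

2.729


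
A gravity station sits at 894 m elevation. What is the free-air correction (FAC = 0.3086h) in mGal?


FAC = 0.3086 * h
= 0.3086 * 894
= 275.8884 mGal

275.8884


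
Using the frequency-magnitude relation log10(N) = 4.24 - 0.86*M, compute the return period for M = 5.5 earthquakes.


log10(N) = 4.24 - 0.86*5.5 = -0.49
N = 10^-0.49 = 0.323594
T = 1/N = 1/0.323594 = 3.0903 years

3.0903


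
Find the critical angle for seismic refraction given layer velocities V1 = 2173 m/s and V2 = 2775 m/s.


V1/V2 = 2173/2775 = 0.783063
theta_c = arcsin(0.783063) = 51.5419 degrees

51.5419


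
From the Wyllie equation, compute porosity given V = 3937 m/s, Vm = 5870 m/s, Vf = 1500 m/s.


1/V - 1/Vm = 1/3937 - 1/5870 = 8.364e-05
1/Vf - 1/Vm = 1/1500 - 1/5870 = 0.00049631
phi = 8.364e-05 / 0.00049631 = 0.1685

0.1685


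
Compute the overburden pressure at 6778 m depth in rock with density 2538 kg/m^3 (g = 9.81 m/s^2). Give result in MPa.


P = rho * g * z / 1e6
= 2538 * 9.81 * 6778 / 1e6
= 168757152.84 / 1e6
= 168.7572 MPa

168.7572


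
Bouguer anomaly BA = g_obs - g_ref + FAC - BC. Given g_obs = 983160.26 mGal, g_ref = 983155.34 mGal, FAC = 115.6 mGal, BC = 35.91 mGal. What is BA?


BA = g_obs - g_ref + FAC - BC
= 983160.26 - 983155.34 + 115.6 - 35.91
= 84.61 mGal

84.61


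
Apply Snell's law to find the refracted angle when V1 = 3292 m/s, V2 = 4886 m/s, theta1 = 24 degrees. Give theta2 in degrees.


sin(theta1) = sin(24 deg) = 0.406737
sin(theta2) = V2/V1 * sin(theta1) = 4886/3292 * 0.406737 = 0.60368
theta2 = arcsin(0.60368) = 37.1339 degrees

37.1339


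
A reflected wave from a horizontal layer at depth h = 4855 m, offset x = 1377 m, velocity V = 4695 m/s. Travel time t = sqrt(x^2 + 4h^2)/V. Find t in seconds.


x^2 + 4h^2 = 1377^2 + 4*4855^2 = 1896129 + 94284100 = 96180229
sqrt(96180229) = 9807.1519
t = 9807.1519 / 4695 = 2.0889 s

2.0889


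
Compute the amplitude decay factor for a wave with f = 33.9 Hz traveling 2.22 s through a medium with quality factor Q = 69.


pi*f*t/Q = pi*33.9*2.22/69 = 3.426521
A/A0 = exp(-3.426521) = 0.0325

0.0325


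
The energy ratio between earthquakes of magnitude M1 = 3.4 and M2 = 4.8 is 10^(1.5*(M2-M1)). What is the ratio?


M2 - M1 = 4.8 - 3.4 = 1.4
1.5 * 1.4 = 2.1
ratio = 10^2.1 = 125.89

125.89


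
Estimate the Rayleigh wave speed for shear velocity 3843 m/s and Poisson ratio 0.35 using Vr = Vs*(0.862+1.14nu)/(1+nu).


Numerator factor = 0.862 + 1.14*0.35 = 1.261
Denominator = 1 + 0.35 = 1.35
Vr = 3843 * 1.261 / 1.35 = 3589.65 m/s

3589.65


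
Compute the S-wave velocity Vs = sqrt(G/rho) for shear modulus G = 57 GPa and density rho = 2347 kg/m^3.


Convert G to Pa: G = 57e9 Pa
Compute G/rho = 57e9 / 2347 = 24286322.9655
Vs = sqrt(24286322.9655) = 4928.12 m/s

4928.12


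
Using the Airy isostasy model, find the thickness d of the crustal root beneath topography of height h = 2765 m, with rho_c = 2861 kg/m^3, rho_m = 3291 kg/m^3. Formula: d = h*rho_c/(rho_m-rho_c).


rho_m - rho_c = 3291 - 2861 = 430
d = 2765 * 2861 / 430
= 7910665 / 430
= 18396.9 m

18396.9


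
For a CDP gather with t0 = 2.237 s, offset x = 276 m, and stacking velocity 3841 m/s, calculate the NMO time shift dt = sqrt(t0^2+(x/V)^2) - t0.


x/Vnmo = 276/3841 = 0.071856
(x/Vnmo)^2 = 0.005163
t0^2 = 5.004169
sqrt(5.004169 + 0.005163) = 2.238154
dt = 2.238154 - 2.237 = 0.001154

0.001154


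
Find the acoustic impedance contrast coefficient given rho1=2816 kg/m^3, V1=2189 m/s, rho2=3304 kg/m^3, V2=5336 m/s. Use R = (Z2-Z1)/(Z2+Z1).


Z1 = 2816 * 2189 = 6164224
Z2 = 3304 * 5336 = 17630144
R = (17630144 - 6164224) / (17630144 + 6164224) = 11465920 / 23794368 = 0.4819

0.4819


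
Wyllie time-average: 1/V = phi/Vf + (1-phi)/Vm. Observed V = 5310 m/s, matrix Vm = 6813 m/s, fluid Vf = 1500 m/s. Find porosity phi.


1/V - 1/Vm = 1/5310 - 1/6813 = 4.155e-05
1/Vf - 1/Vm = 1/1500 - 1/6813 = 0.00051989
phi = 4.155e-05 / 0.00051989 = 0.0799

0.0799


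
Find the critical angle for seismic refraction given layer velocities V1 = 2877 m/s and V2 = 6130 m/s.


V1/V2 = 2877/6130 = 0.469331
theta_c = arcsin(0.469331) = 27.9909 degrees

27.9909


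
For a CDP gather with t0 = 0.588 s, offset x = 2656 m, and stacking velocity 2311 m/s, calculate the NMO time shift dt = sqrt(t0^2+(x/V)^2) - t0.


x/Vnmo = 2656/2311 = 1.149286
(x/Vnmo)^2 = 1.320858
t0^2 = 0.345744
sqrt(0.345744 + 1.320858) = 1.29097
dt = 1.29097 - 0.588 = 0.70297

0.70297


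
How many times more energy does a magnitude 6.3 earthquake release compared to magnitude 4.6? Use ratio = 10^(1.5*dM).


M2 - M1 = 6.3 - 4.6 = 1.7
1.5 * 1.7 = 2.55
ratio = 10^2.55 = 354.81

354.81


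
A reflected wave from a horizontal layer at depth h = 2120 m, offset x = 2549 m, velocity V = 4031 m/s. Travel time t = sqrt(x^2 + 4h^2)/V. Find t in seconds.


x^2 + 4h^2 = 2549^2 + 4*2120^2 = 6497401 + 17977600 = 24475001
sqrt(24475001) = 4947.2215
t = 4947.2215 / 4031 = 1.2273 s

1.2273


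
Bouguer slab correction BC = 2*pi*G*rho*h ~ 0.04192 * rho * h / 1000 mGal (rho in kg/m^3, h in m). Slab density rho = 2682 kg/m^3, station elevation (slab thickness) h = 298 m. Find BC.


BC = 0.04192 * rho * h / 1000
= 0.04192 * 2682 * 298 / 1000
= 33.504 mGal

33.504


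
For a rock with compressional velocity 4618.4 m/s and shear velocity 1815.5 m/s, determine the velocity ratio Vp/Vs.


Vp/Vs = 4618.4 / 1815.5
= 2.5439

2.5439


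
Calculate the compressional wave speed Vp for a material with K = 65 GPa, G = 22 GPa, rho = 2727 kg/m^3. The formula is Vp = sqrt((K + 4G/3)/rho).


First compute the effective modulus:
K + 4G/3 = 65e9 + 4*22e9/3 = 94333333333.33 Pa
Then divide by density:
94333333333.33 / 2727 = 34592348.1237 Pa/(kg/m^3)
Take the square root:
Vp = sqrt(34592348.1237) = 5881.53 m/s

5881.53


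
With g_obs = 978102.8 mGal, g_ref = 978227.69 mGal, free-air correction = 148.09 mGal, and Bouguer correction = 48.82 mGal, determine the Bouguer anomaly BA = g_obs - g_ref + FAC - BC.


BA = g_obs - g_ref + FAC - BC
= 978102.8 - 978227.69 + 148.09 - 48.82
= -25.62 mGal

-25.62


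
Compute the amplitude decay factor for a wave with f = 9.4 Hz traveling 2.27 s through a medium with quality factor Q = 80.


pi*f*t/Q = pi*9.4*2.27/80 = 0.837941
A/A0 = exp(-0.837941) = 0.4326

0.4326


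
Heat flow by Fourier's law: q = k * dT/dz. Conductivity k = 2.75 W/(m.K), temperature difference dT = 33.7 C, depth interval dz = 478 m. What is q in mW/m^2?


q = k * dT / dz * 1000
= 2.75 * 33.7 / 478 * 1000
= 0.193881 * 1000
= 193.8808 mW/m^2

193.8808


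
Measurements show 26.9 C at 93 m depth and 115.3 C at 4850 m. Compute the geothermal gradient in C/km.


dT = 115.3 - 26.9 = 88.4 C
dz = 4850 - 93 = 4757 m
gradient = dT/dz * 1000 = 88.4/4757 * 1000 = 18.5831 C/km

18.5831


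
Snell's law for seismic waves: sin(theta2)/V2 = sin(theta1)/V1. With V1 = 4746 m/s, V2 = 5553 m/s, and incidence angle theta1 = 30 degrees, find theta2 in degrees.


sin(theta1) = sin(30 deg) = 0.5
sin(theta2) = V2/V1 * sin(theta1) = 5553/4746 * 0.5 = 0.585019
theta2 = arcsin(0.585019) = 35.8043 degrees

35.8043
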